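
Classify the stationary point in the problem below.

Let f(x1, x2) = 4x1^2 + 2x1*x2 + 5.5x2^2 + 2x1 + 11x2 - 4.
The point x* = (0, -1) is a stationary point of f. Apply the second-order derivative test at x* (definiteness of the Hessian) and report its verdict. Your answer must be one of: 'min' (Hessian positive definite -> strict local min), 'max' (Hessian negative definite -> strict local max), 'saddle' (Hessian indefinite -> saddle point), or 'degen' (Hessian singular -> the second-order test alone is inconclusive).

Compute the Hessian H = grad^2 f:
  H = [[8, 2], [2, 11]]
Verify stationarity: grad f(x*) = H x* + g = (0, 0).
Eigenvalues of H: 7, 12.
Both eigenvalues > 0, so H is positive definite -> x* is a strict local min.

min


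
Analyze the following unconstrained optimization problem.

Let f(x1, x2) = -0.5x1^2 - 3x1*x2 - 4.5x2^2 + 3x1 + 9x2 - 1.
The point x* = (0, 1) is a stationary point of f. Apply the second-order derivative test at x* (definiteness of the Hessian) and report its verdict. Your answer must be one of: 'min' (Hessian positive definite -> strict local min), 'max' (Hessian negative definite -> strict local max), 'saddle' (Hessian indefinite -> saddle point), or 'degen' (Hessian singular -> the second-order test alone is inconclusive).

Compute the Hessian H = grad^2 f:
  H = [[-1, -3], [-3, -9]]
Verify stationarity: grad f(x*) = H x* + g = (0, 0).
Eigenvalues of H: -10, 0.
H has a zero eigenvalue (singular; negative semidefinite but not definite), so H is neither positive definite, negative definite, nor indefinite. The second-order test alone is inconclusive -> degen.
(Indeed, f is constant along the null direction of H through x*, so x* is not a strict local extremum.)

degen


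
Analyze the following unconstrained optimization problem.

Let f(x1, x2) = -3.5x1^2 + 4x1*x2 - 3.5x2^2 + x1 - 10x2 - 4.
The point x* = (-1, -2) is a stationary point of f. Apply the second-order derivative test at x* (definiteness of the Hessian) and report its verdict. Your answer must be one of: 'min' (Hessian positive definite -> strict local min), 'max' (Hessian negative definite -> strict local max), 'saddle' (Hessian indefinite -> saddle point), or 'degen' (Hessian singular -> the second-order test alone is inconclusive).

Compute the Hessian H = grad^2 f:
  H = [[-7, 4], [4, -7]]
Verify stationarity: grad f(x*) = H x* + g = (0, 0).
Eigenvalues of H: -11, -3.
Both eigenvalues < 0, so H is negative definite -> x* is a strict local max.

max


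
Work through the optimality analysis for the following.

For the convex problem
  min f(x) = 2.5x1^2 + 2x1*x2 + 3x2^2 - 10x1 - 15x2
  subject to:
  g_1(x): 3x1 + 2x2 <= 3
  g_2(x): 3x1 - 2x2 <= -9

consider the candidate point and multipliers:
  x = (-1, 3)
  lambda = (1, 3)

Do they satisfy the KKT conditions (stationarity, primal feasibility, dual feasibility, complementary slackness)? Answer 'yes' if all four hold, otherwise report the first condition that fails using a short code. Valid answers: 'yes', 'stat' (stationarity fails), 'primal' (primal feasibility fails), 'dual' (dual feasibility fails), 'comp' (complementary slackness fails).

Gradient of f: grad f(x) = Q x + c = (-9, 1)
Constraint values g_i(x) = a_i^T x - b_i:
  g_1((-1, 3)) = 0
  g_2((-1, 3)) = 0
Stationarity residual: grad f(x) + sum_i lambda_i a_i = (3, -3)
  -> stationarity FAILS
Primal feasibility (all g_i <= 0): OK
Dual feasibility (all lambda_i >= 0): OK
Complementary slackness (lambda_i * g_i(x) = 0 for all i): OK

Verdict: the first failing condition is stationarity -> stat.

stat


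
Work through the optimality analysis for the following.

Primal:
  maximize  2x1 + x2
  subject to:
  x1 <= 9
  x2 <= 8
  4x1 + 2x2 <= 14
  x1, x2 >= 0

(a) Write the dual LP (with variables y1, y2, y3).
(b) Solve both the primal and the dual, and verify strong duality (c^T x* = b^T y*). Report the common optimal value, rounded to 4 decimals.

The standard primal-dual pair for 'max c^T x s.t. A x <= b, x >= 0' is:
  Dual:  min b^T y  s.t.  A^T y >= c,  y >= 0.

So the dual LP is:
  minimize  9y1 + 8y2 + 14y3
  subject to:
    y1 + 4y3 >= 2
    y2 + 2y3 >= 1
    y1, y2, y3 >= 0

Solving the primal: x* = (3.5, 0).
  primal value c^T x* = 7.
Solving the dual: y* = (0, 0, 0.5).
  dual value b^T y* = 7.
Strong duality: c^T x* = b^T y*. Confirmed.

7


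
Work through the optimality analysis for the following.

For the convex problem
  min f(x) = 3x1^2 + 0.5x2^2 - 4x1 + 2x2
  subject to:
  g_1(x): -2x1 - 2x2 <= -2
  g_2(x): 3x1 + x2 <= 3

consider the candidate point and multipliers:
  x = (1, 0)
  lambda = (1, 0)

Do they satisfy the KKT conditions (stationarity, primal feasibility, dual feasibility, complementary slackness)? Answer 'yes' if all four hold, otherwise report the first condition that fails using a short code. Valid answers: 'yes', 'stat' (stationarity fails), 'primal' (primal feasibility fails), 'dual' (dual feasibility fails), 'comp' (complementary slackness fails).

Gradient of f: grad f(x) = Q x + c = (2, 2)
Constraint values g_i(x) = a_i^T x - b_i:
  g_1((1, 0)) = 0
  g_2((1, 0)) = 0
Stationarity residual: grad f(x) + sum_i lambda_i a_i = (0, 0)
  -> stationarity OK
Primal feasibility (all g_i <= 0): OK
Dual feasibility (all lambda_i >= 0): OK
Complementary slackness (lambda_i * g_i(x) = 0 for all i): OK

Verdict: yes, KKT holds.

yes


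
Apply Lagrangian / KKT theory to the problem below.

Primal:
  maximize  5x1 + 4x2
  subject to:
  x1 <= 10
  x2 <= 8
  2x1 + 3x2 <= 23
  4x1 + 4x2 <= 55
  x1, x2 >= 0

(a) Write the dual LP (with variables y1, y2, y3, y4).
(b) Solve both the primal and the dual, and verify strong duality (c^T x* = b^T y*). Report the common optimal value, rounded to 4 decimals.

The standard primal-dual pair for 'max c^T x s.t. A x <= b, x >= 0' is:
  Dual:  min b^T y  s.t.  A^T y >= c,  y >= 0.

So the dual LP is:
  minimize  10y1 + 8y2 + 23y3 + 55y4
  subject to:
    y1 + 2y3 + 4y4 >= 5
    y2 + 3y3 + 4y4 >= 4
    y1, y2, y3, y4 >= 0

Solving the primal: x* = (10, 1).
  primal value c^T x* = 54.
Solving the dual: y* = (2.3333, 0, 1.3333, 0).
  dual value b^T y* = 54.
Strong duality: c^T x* = b^T y*. Confirmed.

54


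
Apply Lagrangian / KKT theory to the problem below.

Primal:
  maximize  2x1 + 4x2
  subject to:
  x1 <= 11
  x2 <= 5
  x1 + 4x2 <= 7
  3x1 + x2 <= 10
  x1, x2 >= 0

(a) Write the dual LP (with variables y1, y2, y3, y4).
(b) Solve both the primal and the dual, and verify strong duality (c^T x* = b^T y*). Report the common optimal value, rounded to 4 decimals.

The standard primal-dual pair for 'max c^T x s.t. A x <= b, x >= 0' is:
  Dual:  min b^T y  s.t.  A^T y >= c,  y >= 0.

So the dual LP is:
  minimize  11y1 + 5y2 + 7y3 + 10y4
  subject to:
    y1 + y3 + 3y4 >= 2
    y2 + 4y3 + y4 >= 4
    y1, y2, y3, y4 >= 0

Solving the primal: x* = (3, 1).
  primal value c^T x* = 10.
Solving the dual: y* = (0, 0, 0.9091, 0.3636).
  dual value b^T y* = 10.
Strong duality: c^T x* = b^T y*. Confirmed.

10


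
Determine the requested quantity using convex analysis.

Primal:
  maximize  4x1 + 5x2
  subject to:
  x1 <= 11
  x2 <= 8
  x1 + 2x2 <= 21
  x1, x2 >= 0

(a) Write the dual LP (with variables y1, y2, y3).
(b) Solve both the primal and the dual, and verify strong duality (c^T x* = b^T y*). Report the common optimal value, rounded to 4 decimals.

The standard primal-dual pair for 'max c^T x s.t. A x <= b, x >= 0' is:
  Dual:  min b^T y  s.t.  A^T y >= c,  y >= 0.

So the dual LP is:
  minimize  11y1 + 8y2 + 21y3
  subject to:
    y1 + y3 >= 4
    y2 + 2y3 >= 5
    y1, y2, y3 >= 0

Solving the primal: x* = (11, 5).
  primal value c^T x* = 69.
Solving the dual: y* = (1.5, 0, 2.5).
  dual value b^T y* = 69.
Strong duality: c^T x* = b^T y*. Confirmed.

69


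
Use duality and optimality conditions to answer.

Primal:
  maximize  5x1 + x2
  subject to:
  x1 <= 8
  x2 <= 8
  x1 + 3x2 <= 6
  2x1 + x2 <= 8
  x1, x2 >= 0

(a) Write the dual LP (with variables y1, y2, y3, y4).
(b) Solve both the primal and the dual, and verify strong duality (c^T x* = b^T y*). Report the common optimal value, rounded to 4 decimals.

The standard primal-dual pair for 'max c^T x s.t. A x <= b, x >= 0' is:
  Dual:  min b^T y  s.t.  A^T y >= c,  y >= 0.

So the dual LP is:
  minimize  8y1 + 8y2 + 6y3 + 8y4
  subject to:
    y1 + y3 + 2y4 >= 5
    y2 + 3y3 + y4 >= 1
    y1, y2, y3, y4 >= 0

Solving the primal: x* = (4, 0).
  primal value c^T x* = 20.
Solving the dual: y* = (0, 0, 0, 2.5).
  dual value b^T y* = 20.
Strong duality: c^T x* = b^T y*. Confirmed.

20


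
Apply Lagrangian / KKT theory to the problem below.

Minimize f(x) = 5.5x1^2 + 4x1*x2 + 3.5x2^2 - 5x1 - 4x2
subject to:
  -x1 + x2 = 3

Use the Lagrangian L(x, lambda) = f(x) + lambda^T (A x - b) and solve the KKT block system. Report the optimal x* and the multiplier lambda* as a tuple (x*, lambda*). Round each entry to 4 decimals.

Form the Lagrangian:
  L(x, lambda) = (1/2) x^T Q x + c^T x + lambda^T (A x - b)
Stationarity (grad_x L = 0): Q x + c + A^T lambda = 0.
Primal feasibility: A x = b.

This gives the KKT block system:
  [ Q   A^T ] [ x     ]   [-c ]
  [ A    0  ] [ lambda ] = [ b ]

Solving the linear system:
  x*      = (-0.9231, 2.0769)
  lambda* = (-6.8462)
  f(x*)   = 8.4231

x* = (-0.9231, 2.0769), lambda* = (-6.8462)


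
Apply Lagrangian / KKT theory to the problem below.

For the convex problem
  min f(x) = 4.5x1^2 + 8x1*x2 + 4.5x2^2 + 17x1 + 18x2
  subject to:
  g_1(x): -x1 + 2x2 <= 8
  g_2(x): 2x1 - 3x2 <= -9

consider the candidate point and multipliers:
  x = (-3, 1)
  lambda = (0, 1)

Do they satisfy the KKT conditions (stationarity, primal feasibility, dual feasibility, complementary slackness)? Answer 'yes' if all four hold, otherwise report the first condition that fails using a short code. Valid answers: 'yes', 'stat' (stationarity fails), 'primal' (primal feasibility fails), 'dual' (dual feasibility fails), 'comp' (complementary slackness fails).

Gradient of f: grad f(x) = Q x + c = (-2, 3)
Constraint values g_i(x) = a_i^T x - b_i:
  g_1((-3, 1)) = -3
  g_2((-3, 1)) = 0
Stationarity residual: grad f(x) + sum_i lambda_i a_i = (0, 0)
  -> stationarity OK
Primal feasibility (all g_i <= 0): OK
Dual feasibility (all lambda_i >= 0): OK
Complementary slackness (lambda_i * g_i(x) = 0 for all i): OK

Verdict: yes, KKT holds.

yes


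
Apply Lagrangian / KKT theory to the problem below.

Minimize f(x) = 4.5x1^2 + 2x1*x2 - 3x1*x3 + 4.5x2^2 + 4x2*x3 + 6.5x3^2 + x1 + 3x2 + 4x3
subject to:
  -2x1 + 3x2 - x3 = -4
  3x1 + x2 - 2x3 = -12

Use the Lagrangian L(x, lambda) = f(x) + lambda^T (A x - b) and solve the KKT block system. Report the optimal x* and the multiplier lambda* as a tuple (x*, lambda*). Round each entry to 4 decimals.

Form the Lagrangian:
  L(x, lambda) = (1/2) x^T Q x + c^T x + lambda^T (A x - b)
Stationarity (grad_x L = 0): Q x + c + A^T lambda = 0.
Primal feasibility: A x = b.

This gives the KKT block system:
  [ Q   A^T ] [ x     ]   [-c ]
  [ A    0  ] [ lambda ] = [ b ]

Solving the linear system:
  x*      = (-2.1801, -2.2522, 1.6038)
  lambda* = (1.6098, 10.3854)
  f(x*)   = 64.2709

x* = (-2.1801, -2.2522, 1.6038), lambda* = (1.6098, 10.3854)


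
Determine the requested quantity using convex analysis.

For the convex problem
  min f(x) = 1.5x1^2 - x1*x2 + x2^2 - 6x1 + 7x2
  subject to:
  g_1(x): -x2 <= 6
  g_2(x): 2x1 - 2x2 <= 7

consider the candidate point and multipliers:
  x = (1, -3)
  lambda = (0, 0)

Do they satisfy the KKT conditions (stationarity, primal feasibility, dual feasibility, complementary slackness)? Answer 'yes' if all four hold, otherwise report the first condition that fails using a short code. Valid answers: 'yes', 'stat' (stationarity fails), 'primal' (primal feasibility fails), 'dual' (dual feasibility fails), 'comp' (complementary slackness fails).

Gradient of f: grad f(x) = Q x + c = (0, 0)
Constraint values g_i(x) = a_i^T x - b_i:
  g_1((1, -3)) = -3
  g_2((1, -3)) = 1
Stationarity residual: grad f(x) + sum_i lambda_i a_i = (0, 0)
  -> stationarity OK
Primal feasibility (all g_i <= 0): FAILS
Dual feasibility (all lambda_i >= 0): OK
Complementary slackness (lambda_i * g_i(x) = 0 for all i): OK

Verdict: the first failing condition is primal_feasibility -> primal.

primal


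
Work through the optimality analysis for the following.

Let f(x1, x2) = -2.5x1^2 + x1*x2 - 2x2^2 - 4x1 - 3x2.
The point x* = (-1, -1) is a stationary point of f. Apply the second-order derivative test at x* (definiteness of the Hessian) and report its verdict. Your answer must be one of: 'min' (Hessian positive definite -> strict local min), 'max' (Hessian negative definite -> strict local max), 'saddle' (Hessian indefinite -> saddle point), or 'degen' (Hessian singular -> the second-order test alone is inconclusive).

Compute the Hessian H = grad^2 f:
  H = [[-5, 1], [1, -4]]
Verify stationarity: grad f(x*) = H x* + g = (0, 0).
Eigenvalues of H: -5.618, -3.382.
Both eigenvalues < 0, so H is negative definite -> x* is a strict local max.

max


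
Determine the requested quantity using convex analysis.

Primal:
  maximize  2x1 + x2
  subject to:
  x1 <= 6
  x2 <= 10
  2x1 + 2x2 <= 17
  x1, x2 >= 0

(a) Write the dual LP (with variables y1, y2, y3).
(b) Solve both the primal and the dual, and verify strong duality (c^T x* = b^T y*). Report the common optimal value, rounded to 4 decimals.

The standard primal-dual pair for 'max c^T x s.t. A x <= b, x >= 0' is:
  Dual:  min b^T y  s.t.  A^T y >= c,  y >= 0.

So the dual LP is:
  minimize  6y1 + 10y2 + 17y3
  subject to:
    y1 + 2y3 >= 2
    y2 + 2y3 >= 1
    y1, y2, y3 >= 0

Solving the primal: x* = (6, 2.5).
  primal value c^T x* = 14.5.
Solving the dual: y* = (1, 0, 0.5).
  dual value b^T y* = 14.5.
Strong duality: c^T x* = b^T y*. Confirmed.

14.5


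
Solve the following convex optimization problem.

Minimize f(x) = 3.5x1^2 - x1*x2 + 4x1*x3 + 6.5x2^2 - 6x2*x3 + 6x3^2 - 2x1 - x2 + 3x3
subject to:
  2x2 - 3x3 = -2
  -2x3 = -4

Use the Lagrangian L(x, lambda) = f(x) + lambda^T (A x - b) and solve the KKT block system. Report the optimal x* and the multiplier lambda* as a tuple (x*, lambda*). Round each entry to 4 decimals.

Form the Lagrangian:
  L(x, lambda) = (1/2) x^T Q x + c^T x + lambda^T (A x - b)
Stationarity (grad_x L = 0): Q x + c + A^T lambda = 0.
Primal feasibility: A x = b.

This gives the KKT block system:
  [ Q   A^T ] [ x     ]   [-c ]
  [ A    0  ] [ lambda ] = [ b ]

Solving the linear system:
  x*      = (-0.5714, 2, 2)
  lambda* = (-6.7857, 16.5357)
  f(x*)   = 28.8571

x* = (-0.5714, 2, 2), lambda* = (-6.7857, 16.5357)


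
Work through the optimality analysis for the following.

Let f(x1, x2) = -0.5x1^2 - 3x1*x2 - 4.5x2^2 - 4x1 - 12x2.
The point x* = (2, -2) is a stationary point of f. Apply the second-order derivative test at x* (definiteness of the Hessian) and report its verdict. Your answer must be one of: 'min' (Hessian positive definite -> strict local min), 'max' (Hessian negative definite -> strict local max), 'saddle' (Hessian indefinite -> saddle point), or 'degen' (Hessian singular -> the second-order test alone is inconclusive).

Compute the Hessian H = grad^2 f:
  H = [[-1, -3], [-3, -9]]
Verify stationarity: grad f(x*) = H x* + g = (0, 0).
Eigenvalues of H: -10, 0.
H has a zero eigenvalue (singular; negative semidefinite but not definite), so H is neither positive definite, negative definite, nor indefinite. The second-order test alone is inconclusive -> degen.
(Indeed, f is constant along the null direction of H through x*, so x* is not a strict local extremum.)

degen


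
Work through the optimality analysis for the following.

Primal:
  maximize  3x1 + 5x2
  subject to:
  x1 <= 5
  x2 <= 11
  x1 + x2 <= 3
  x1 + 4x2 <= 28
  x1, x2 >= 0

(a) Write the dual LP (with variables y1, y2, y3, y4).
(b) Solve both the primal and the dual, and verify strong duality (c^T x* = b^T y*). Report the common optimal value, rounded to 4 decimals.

The standard primal-dual pair for 'max c^T x s.t. A x <= b, x >= 0' is:
  Dual:  min b^T y  s.t.  A^T y >= c,  y >= 0.

So the dual LP is:
  minimize  5y1 + 11y2 + 3y3 + 28y4
  subject to:
    y1 + y3 + y4 >= 3
    y2 + y3 + 4y4 >= 5
    y1, y2, y3, y4 >= 0

Solving the primal: x* = (0, 3).
  primal value c^T x* = 15.
Solving the dual: y* = (0, 0, 5, 0).
  dual value b^T y* = 15.
Strong duality: c^T x* = b^T y*. Confirmed.

15


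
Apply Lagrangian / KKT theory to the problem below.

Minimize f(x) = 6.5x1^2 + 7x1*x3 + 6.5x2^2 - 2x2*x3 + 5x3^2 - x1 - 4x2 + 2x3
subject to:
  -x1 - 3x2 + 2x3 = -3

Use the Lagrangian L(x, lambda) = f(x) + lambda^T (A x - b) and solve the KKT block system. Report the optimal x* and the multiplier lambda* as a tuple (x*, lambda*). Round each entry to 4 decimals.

Form the Lagrangian:
  L(x, lambda) = (1/2) x^T Q x + c^T x + lambda^T (A x - b)
Stationarity (grad_x L = 0): Q x + c + A^T lambda = 0.
Primal feasibility: A x = b.

This gives the KKT block system:
  [ Q   A^T ] [ x     ]   [-c ]
  [ A    0  ] [ lambda ] = [ b ]

Solving the linear system:
  x*      = (0.487, 0.4143, -0.6351)
  lambda* = (0.8853)
  f(x*)   = -0.3793

x* = (0.487, 0.4143, -0.6351), lambda* = (0.8853)


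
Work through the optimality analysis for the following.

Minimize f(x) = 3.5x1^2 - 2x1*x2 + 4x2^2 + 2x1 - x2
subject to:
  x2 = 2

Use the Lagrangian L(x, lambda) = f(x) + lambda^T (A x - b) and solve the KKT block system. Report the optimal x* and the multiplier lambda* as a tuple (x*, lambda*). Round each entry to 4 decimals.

Form the Lagrangian:
  L(x, lambda) = (1/2) x^T Q x + c^T x + lambda^T (A x - b)
Stationarity (grad_x L = 0): Q x + c + A^T lambda = 0.
Primal feasibility: A x = b.

This gives the KKT block system:
  [ Q   A^T ] [ x     ]   [-c ]
  [ A    0  ] [ lambda ] = [ b ]

Solving the linear system:
  x*      = (0.2857, 2)
  lambda* = (-14.4286)
  f(x*)   = 13.7143

x* = (0.2857, 2), lambda* = (-14.4286)


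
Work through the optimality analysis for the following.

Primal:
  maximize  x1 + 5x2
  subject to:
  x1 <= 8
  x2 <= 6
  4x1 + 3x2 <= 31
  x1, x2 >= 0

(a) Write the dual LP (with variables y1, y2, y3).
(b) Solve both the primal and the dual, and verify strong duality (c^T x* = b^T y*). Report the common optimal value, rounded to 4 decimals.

The standard primal-dual pair for 'max c^T x s.t. A x <= b, x >= 0' is:
  Dual:  min b^T y  s.t.  A^T y >= c,  y >= 0.

So the dual LP is:
  minimize  8y1 + 6y2 + 31y3
  subject to:
    y1 + 4y3 >= 1
    y2 + 3y3 >= 5
    y1, y2, y3 >= 0

Solving the primal: x* = (3.25, 6).
  primal value c^T x* = 33.25.
Solving the dual: y* = (0, 4.25, 0.25).
  dual value b^T y* = 33.25.
Strong duality: c^T x* = b^T y*. Confirmed.

33.25


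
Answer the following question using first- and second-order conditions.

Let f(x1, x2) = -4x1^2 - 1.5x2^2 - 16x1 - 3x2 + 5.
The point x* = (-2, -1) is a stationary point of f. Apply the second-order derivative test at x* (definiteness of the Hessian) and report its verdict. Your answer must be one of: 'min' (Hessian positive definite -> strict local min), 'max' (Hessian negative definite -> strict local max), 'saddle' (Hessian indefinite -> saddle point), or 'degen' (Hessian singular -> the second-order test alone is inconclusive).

Compute the Hessian H = grad^2 f:
  H = [[-8, 0], [0, -3]]
Verify stationarity: grad f(x*) = H x* + g = (0, 0).
Eigenvalues of H: -8, -3.
Both eigenvalues < 0, so H is negative definite -> x* is a strict local max.

max


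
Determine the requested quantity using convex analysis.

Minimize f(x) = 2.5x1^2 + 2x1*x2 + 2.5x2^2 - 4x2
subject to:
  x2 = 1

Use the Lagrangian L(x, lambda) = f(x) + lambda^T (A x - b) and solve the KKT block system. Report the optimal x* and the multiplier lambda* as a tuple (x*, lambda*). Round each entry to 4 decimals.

Form the Lagrangian:
  L(x, lambda) = (1/2) x^T Q x + c^T x + lambda^T (A x - b)
Stationarity (grad_x L = 0): Q x + c + A^T lambda = 0.
Primal feasibility: A x = b.

This gives the KKT block system:
  [ Q   A^T ] [ x     ]   [-c ]
  [ A    0  ] [ lambda ] = [ b ]

Solving the linear system:
  x*      = (-0.4, 1)
  lambda* = (-0.2)
  f(x*)   = -1.9

x* = (-0.4, 1), lambda* = (-0.2)


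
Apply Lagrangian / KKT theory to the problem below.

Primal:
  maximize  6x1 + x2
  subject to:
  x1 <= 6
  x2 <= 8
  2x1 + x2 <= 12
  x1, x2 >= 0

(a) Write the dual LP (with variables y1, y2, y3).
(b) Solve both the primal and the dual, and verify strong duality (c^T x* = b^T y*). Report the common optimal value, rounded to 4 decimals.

The standard primal-dual pair for 'max c^T x s.t. A x <= b, x >= 0' is:
  Dual:  min b^T y  s.t.  A^T y >= c,  y >= 0.

So the dual LP is:
  minimize  6y1 + 8y2 + 12y3
  subject to:
    y1 + 2y3 >= 6
    y2 + y3 >= 1
    y1, y2, y3 >= 0

Solving the primal: x* = (6, 0).
  primal value c^T x* = 36.
Solving the dual: y* = (4, 0, 1).
  dual value b^T y* = 36.
Strong duality: c^T x* = b^T y*. Confirmed.

36


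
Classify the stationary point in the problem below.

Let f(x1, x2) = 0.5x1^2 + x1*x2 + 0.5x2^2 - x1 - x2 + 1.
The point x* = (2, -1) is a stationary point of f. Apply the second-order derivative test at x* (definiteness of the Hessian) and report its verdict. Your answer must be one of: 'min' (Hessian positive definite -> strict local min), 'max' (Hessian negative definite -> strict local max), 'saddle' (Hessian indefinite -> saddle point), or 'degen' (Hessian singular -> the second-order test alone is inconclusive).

Compute the Hessian H = grad^2 f:
  H = [[1, 1], [1, 1]]
Verify stationarity: grad f(x*) = H x* + g = (0, 0).
Eigenvalues of H: 0, 2.
H has a zero eigenvalue (singular; positive semidefinite but not definite), so H is neither positive definite, negative definite, nor indefinite. The second-order test alone is inconclusive -> degen.
(Indeed, f is constant along the null direction of H through x*, so x* is not a strict local extremum.)

degen


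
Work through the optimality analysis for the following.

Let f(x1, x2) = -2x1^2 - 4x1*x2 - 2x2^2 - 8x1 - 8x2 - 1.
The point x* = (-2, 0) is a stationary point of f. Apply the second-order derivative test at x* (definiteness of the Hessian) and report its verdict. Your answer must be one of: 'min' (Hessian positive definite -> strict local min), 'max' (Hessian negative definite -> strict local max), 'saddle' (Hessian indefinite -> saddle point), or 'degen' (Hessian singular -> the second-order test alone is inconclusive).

Compute the Hessian H = grad^2 f:
  H = [[-4, -4], [-4, -4]]
Verify stationarity: grad f(x*) = H x* + g = (0, 0).
Eigenvalues of H: -8, 0.
H has a zero eigenvalue (singular; negative semidefinite but not definite), so H is neither positive definite, negative definite, nor indefinite. The second-order test alone is inconclusive -> degen.
(Indeed, f is constant along the null direction of H through x*, so x* is not a strict local extremum.)

degen


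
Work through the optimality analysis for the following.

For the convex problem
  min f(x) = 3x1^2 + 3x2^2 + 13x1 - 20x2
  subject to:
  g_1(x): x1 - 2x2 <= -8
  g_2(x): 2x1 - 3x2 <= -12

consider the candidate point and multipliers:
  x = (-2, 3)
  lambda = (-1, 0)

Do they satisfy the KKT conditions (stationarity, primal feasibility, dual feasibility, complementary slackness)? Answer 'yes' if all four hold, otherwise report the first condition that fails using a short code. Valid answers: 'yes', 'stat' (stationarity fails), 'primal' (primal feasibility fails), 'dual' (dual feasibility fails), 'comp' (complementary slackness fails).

Gradient of f: grad f(x) = Q x + c = (1, -2)
Constraint values g_i(x) = a_i^T x - b_i:
  g_1((-2, 3)) = 0
  g_2((-2, 3)) = -1
Stationarity residual: grad f(x) + sum_i lambda_i a_i = (0, 0)
  -> stationarity OK
Primal feasibility (all g_i <= 0): OK
Dual feasibility (all lambda_i >= 0): FAILS
Complementary slackness (lambda_i * g_i(x) = 0 for all i): OK

Verdict: the first failing condition is dual_feasibility -> dual.

dual


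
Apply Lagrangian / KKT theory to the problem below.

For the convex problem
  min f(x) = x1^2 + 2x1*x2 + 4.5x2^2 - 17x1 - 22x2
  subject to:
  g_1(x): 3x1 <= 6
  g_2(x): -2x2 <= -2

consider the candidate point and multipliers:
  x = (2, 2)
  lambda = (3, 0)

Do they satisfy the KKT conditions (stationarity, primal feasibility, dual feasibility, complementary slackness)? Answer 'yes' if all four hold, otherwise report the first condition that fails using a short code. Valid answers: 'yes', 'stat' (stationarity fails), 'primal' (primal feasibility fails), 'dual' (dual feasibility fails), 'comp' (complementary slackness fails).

Gradient of f: grad f(x) = Q x + c = (-9, 0)
Constraint values g_i(x) = a_i^T x - b_i:
  g_1((2, 2)) = 0
  g_2((2, 2)) = -2
Stationarity residual: grad f(x) + sum_i lambda_i a_i = (0, 0)
  -> stationarity OK
Primal feasibility (all g_i <= 0): OK
Dual feasibility (all lambda_i >= 0): OK
Complementary slackness (lambda_i * g_i(x) = 0 for all i): OK

Verdict: yes, KKT holds.

yes


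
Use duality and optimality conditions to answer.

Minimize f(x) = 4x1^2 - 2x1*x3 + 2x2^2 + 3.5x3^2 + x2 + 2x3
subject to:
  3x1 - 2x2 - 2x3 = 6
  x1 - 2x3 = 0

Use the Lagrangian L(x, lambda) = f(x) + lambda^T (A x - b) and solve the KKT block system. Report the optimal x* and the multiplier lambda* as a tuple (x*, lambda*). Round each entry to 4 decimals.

Form the Lagrangian:
  L(x, lambda) = (1/2) x^T Q x + c^T x + lambda^T (A x - b)
Stationarity (grad_x L = 0): Q x + c + A^T lambda = 0.
Primal feasibility: A x = b.

This gives the KKT block system:
  [ Q   A^T ] [ x     ]   [-c ]
  [ A    0  ] [ lambda ] = [ b ]

Solving the linear system:
  x*      = (0.8511, -2.1489, 0.4255)
  lambda* = (-3.7979, 5.4362)
  f(x*)   = 10.7447

x* = (0.8511, -2.1489, 0.4255), lambda* = (-3.7979, 5.4362)


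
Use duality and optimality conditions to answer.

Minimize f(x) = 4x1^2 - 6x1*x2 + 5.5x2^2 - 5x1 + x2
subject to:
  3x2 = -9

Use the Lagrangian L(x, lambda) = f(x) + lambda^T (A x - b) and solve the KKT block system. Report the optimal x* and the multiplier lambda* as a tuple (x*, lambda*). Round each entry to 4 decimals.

Form the Lagrangian:
  L(x, lambda) = (1/2) x^T Q x + c^T x + lambda^T (A x - b)
Stationarity (grad_x L = 0): Q x + c + A^T lambda = 0.
Primal feasibility: A x = b.

This gives the KKT block system:
  [ Q   A^T ] [ x     ]   [-c ]
  [ A    0  ] [ lambda ] = [ b ]

Solving the linear system:
  x*      = (-1.625, -3)
  lambda* = (7.4167)
  f(x*)   = 35.9375

x* = (-1.625, -3), lambda* = (7.4167)


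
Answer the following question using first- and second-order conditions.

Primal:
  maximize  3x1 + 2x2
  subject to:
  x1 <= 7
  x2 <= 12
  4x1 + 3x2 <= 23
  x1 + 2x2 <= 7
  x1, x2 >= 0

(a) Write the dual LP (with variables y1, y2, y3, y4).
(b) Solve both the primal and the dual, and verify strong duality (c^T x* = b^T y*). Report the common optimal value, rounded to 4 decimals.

The standard primal-dual pair for 'max c^T x s.t. A x <= b, x >= 0' is:
  Dual:  min b^T y  s.t.  A^T y >= c,  y >= 0.

So the dual LP is:
  minimize  7y1 + 12y2 + 23y3 + 7y4
  subject to:
    y1 + 4y3 + y4 >= 3
    y2 + 3y3 + 2y4 >= 2
    y1, y2, y3, y4 >= 0

Solving the primal: x* = (5.75, 0).
  primal value c^T x* = 17.25.
Solving the dual: y* = (0, 0, 0.75, 0).
  dual value b^T y* = 17.25.
Strong duality: c^T x* = b^T y*. Confirmed.

17.25


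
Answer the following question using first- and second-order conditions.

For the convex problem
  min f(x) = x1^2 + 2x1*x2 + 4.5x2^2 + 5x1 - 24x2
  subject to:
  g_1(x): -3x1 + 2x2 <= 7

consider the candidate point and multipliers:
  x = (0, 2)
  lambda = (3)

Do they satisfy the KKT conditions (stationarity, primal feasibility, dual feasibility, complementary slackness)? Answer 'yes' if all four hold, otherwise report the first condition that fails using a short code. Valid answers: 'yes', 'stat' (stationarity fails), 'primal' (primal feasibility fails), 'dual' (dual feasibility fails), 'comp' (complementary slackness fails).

Gradient of f: grad f(x) = Q x + c = (9, -6)
Constraint values g_i(x) = a_i^T x - b_i:
  g_1((0, 2)) = -3
Stationarity residual: grad f(x) + sum_i lambda_i a_i = (0, 0)
  -> stationarity OK
Primal feasibility (all g_i <= 0): OK
Dual feasibility (all lambda_i >= 0): OK
Complementary slackness (lambda_i * g_i(x) = 0 for all i): FAILS

Verdict: the first failing condition is complementary_slackness -> comp.

comp


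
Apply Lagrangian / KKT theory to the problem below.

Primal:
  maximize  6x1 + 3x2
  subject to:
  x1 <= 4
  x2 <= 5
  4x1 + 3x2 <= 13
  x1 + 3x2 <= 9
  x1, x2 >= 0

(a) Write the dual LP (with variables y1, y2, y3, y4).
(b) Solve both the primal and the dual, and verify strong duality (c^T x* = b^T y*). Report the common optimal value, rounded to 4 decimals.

The standard primal-dual pair for 'max c^T x s.t. A x <= b, x >= 0' is:
  Dual:  min b^T y  s.t.  A^T y >= c,  y >= 0.

So the dual LP is:
  minimize  4y1 + 5y2 + 13y3 + 9y4
  subject to:
    y1 + 4y3 + y4 >= 6
    y2 + 3y3 + 3y4 >= 3
    y1, y2, y3, y4 >= 0

Solving the primal: x* = (3.25, 0).
  primal value c^T x* = 19.5.
Solving the dual: y* = (0, 0, 1.5, 0).
  dual value b^T y* = 19.5.
Strong duality: c^T x* = b^T y*. Confirmed.

19.5


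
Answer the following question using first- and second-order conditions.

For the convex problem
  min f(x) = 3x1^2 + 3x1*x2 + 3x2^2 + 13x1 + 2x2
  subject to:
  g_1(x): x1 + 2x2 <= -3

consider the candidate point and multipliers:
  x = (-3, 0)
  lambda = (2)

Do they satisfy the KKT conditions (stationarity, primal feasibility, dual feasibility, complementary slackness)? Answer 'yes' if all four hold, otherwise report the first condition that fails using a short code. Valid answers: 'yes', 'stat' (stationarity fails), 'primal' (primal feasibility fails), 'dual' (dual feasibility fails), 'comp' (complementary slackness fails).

Gradient of f: grad f(x) = Q x + c = (-5, -7)
Constraint values g_i(x) = a_i^T x - b_i:
  g_1((-3, 0)) = 0
Stationarity residual: grad f(x) + sum_i lambda_i a_i = (-3, -3)
  -> stationarity FAILS
Primal feasibility (all g_i <= 0): OK
Dual feasibility (all lambda_i >= 0): OK
Complementary slackness (lambda_i * g_i(x) = 0 for all i): OK

Verdict: the first failing condition is stationarity -> stat.

stat


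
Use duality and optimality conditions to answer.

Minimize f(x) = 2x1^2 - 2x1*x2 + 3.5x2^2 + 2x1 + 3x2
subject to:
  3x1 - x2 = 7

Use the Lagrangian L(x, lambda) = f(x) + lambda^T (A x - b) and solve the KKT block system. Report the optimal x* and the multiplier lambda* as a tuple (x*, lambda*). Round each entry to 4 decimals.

Form the Lagrangian:
  L(x, lambda) = (1/2) x^T Q x + c^T x + lambda^T (A x - b)
Stationarity (grad_x L = 0): Q x + c + A^T lambda = 0.
Primal feasibility: A x = b.

This gives the KKT block system:
  [ Q   A^T ] [ x     ]   [-c ]
  [ A    0  ] [ lambda ] = [ b ]

Solving the linear system:
  x*      = (2.2182, -0.3455)
  lambda* = (-3.8545)
  f(x*)   = 15.1909

x* = (2.2182, -0.3455), lambda* = (-3.8545)


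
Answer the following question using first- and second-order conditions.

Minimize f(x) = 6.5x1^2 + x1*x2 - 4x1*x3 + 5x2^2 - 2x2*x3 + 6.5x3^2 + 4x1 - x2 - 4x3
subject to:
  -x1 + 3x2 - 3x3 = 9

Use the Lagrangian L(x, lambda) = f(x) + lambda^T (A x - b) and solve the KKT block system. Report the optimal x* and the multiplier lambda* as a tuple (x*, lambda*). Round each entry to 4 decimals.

Form the Lagrangian:
  L(x, lambda) = (1/2) x^T Q x + c^T x + lambda^T (A x - b)
Stationarity (grad_x L = 0): Q x + c + A^T lambda = 0.
Primal feasibility: A x = b.

This gives the KKT block system:
  [ Q   A^T ] [ x     ]   [-c ]
  [ A    0  ] [ lambda ] = [ b ]

Solving the linear system:
  x*      = (-1.1508, 1.5962, -1.0202)
  lambda* = (-5.2838)
  f(x*)   = 22.7179

x* = (-1.1508, 1.5962, -1.0202), lambda* = (-5.2838)


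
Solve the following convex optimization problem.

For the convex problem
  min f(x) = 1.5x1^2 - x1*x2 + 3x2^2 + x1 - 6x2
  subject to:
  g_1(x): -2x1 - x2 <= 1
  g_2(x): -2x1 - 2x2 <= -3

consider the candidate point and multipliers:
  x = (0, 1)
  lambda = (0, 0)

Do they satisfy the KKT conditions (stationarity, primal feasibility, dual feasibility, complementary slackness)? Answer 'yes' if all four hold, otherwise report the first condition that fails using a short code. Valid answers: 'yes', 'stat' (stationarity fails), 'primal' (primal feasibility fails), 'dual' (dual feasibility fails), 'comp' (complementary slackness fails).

Gradient of f: grad f(x) = Q x + c = (0, 0)
Constraint values g_i(x) = a_i^T x - b_i:
  g_1((0, 1)) = -2
  g_2((0, 1)) = 1
Stationarity residual: grad f(x) + sum_i lambda_i a_i = (0, 0)
  -> stationarity OK
Primal feasibility (all g_i <= 0): FAILS
Dual feasibility (all lambda_i >= 0): OK
Complementary slackness (lambda_i * g_i(x) = 0 for all i): OK

Verdict: the first failing condition is primal_feasibility -> primal.

primal


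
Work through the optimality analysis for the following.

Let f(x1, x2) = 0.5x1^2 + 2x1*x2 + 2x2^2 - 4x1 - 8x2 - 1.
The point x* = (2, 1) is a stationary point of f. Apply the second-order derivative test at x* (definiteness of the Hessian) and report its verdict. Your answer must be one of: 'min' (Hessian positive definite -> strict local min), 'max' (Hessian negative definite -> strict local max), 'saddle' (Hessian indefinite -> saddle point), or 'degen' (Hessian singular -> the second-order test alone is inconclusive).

Compute the Hessian H = grad^2 f:
  H = [[1, 2], [2, 4]]
Verify stationarity: grad f(x*) = H x* + g = (0, 0).
Eigenvalues of H: 0, 5.
H has a zero eigenvalue (singular; positive semidefinite but not definite), so H is neither positive definite, negative definite, nor indefinite. The second-order test alone is inconclusive -> degen.
(Indeed, f is constant along the null direction of H through x*, so x* is not a strict local extremum.)

degen


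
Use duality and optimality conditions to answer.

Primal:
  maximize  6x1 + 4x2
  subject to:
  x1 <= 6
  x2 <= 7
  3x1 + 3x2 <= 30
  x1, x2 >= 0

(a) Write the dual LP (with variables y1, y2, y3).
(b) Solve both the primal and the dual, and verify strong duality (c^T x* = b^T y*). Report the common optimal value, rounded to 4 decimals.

The standard primal-dual pair for 'max c^T x s.t. A x <= b, x >= 0' is:
  Dual:  min b^T y  s.t.  A^T y >= c,  y >= 0.

So the dual LP is:
  minimize  6y1 + 7y2 + 30y3
  subject to:
    y1 + 3y3 >= 6
    y2 + 3y3 >= 4
    y1, y2, y3 >= 0

Solving the primal: x* = (6, 4).
  primal value c^T x* = 52.
Solving the dual: y* = (2, 0, 1.3333).
  dual value b^T y* = 52.
Strong duality: c^T x* = b^T y*. Confirmed.

52


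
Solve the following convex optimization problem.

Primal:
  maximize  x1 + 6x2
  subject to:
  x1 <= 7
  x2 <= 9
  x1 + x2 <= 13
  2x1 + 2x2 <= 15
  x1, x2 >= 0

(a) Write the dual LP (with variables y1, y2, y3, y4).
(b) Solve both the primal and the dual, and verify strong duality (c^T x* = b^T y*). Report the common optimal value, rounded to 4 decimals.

The standard primal-dual pair for 'max c^T x s.t. A x <= b, x >= 0' is:
  Dual:  min b^T y  s.t.  A^T y >= c,  y >= 0.

So the dual LP is:
  minimize  7y1 + 9y2 + 13y3 + 15y4
  subject to:
    y1 + y3 + 2y4 >= 1
    y2 + y3 + 2y4 >= 6
    y1, y2, y3, y4 >= 0

Solving the primal: x* = (0, 7.5).
  primal value c^T x* = 45.
Solving the dual: y* = (0, 0, 0, 3).
  dual value b^T y* = 45.
Strong duality: c^T x* = b^T y*. Confirmed.

45


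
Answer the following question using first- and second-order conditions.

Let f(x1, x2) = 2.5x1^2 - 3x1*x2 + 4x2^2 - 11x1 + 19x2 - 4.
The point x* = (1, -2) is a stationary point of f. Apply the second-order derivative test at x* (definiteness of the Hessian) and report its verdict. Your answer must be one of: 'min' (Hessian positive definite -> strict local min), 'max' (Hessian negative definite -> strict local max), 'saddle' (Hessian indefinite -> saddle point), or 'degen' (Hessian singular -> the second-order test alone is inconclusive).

Compute the Hessian H = grad^2 f:
  H = [[5, -3], [-3, 8]]
Verify stationarity: grad f(x*) = H x* + g = (0, 0).
Eigenvalues of H: 3.1459, 9.8541.
Both eigenvalues > 0, so H is positive definite -> x* is a strict local min.

min


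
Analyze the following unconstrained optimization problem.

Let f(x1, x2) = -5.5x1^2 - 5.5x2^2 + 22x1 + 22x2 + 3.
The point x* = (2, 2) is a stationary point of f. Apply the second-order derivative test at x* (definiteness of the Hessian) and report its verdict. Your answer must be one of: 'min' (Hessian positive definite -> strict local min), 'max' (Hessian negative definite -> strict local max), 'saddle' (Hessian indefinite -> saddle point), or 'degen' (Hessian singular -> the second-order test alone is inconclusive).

Compute the Hessian H = grad^2 f:
  H = [[-11, 0], [0, -11]]
Verify stationarity: grad f(x*) = H x* + g = (0, 0).
Eigenvalues of H: -11, -11.
Both eigenvalues < 0, so H is negative definite -> x* is a strict local max.

max


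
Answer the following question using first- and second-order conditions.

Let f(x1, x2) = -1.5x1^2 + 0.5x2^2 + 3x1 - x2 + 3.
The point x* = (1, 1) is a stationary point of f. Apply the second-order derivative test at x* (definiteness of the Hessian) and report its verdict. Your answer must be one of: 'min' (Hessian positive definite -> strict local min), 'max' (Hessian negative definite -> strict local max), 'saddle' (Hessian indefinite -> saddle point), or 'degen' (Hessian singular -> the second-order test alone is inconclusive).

Compute the Hessian H = grad^2 f:
  H = [[-3, 0], [0, 1]]
Verify stationarity: grad f(x*) = H x* + g = (0, 0).
Eigenvalues of H: -3, 1.
Eigenvalues have mixed signs, so H is indefinite -> x* is a saddle point.

saddle


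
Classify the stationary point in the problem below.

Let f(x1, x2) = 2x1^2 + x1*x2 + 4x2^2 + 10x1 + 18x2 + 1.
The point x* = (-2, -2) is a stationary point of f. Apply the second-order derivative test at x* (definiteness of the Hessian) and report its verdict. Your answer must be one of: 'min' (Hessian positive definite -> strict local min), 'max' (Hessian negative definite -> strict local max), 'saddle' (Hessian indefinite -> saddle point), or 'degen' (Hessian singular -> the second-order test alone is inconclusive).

Compute the Hessian H = grad^2 f:
  H = [[4, 1], [1, 8]]
Verify stationarity: grad f(x*) = H x* + g = (0, 0).
Eigenvalues of H: 3.7639, 8.2361.
Both eigenvalues > 0, so H is positive definite -> x* is a strict local min.

min


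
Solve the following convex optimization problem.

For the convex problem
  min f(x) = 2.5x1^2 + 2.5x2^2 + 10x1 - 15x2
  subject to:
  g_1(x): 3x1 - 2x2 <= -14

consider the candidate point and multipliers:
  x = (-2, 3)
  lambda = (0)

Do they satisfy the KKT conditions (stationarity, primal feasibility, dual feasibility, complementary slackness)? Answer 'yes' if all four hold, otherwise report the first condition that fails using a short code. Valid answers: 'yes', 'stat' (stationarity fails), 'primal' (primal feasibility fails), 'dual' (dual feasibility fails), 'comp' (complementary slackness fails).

Gradient of f: grad f(x) = Q x + c = (0, 0)
Constraint values g_i(x) = a_i^T x - b_i:
  g_1((-2, 3)) = 2
Stationarity residual: grad f(x) + sum_i lambda_i a_i = (0, 0)
  -> stationarity OK
Primal feasibility (all g_i <= 0): FAILS
Dual feasibility (all lambda_i >= 0): OK
Complementary slackness (lambda_i * g_i(x) = 0 for all i): OK

Verdict: the first failing condition is primal_feasibility -> primal.

primal


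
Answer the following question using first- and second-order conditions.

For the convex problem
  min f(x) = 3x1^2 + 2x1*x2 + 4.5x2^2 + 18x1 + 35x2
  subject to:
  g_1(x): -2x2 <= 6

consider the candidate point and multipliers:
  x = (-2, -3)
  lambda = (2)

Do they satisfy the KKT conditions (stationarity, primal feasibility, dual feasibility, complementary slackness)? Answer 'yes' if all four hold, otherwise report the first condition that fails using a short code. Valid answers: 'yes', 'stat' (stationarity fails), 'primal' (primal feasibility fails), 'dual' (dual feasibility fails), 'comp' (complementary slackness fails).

Gradient of f: grad f(x) = Q x + c = (0, 4)
Constraint values g_i(x) = a_i^T x - b_i:
  g_1((-2, -3)) = 0
Stationarity residual: grad f(x) + sum_i lambda_i a_i = (0, 0)
  -> stationarity OK
Primal feasibility (all g_i <= 0): OK
Dual feasibility (all lambda_i >= 0): OK
Complementary slackness (lambda_i * g_i(x) = 0 for all i): OK

Verdict: yes, KKT holds.

yes
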